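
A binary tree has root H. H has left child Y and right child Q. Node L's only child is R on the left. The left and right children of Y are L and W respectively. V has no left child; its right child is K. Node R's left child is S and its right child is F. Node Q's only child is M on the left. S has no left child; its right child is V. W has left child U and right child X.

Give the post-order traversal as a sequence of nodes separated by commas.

K, V, S, F, R, L, U, X, W, Y, M, Q, H

Post-order visits the left subtree, then the right subtree, then the node.
At H: go left to Y.
  At Y: go left to L.
    At L: go left to R.
      At R: go left to S.
        At S: no left child.
        At S: go right to V.
          At V: no left child.
          At V: go right to K.
            K is a leaf — visit K.
          Visit V.
        Visit S.
      At R: go right to F.
        F is a leaf — visit F.
      Visit R.
    At L: no right child.
    Visit L.
  At Y: go right to W.
    At W: go left to U.
      U is a leaf — visit U.
    At W: go right to X.
      X is a leaf — visit X.
    Visit W.
  Visit Y.
At H: go right to Q.
  At Q: go left to M.
    M is a leaf — visit M.
  At Q: no right child.
  Visit Q.
Visit H.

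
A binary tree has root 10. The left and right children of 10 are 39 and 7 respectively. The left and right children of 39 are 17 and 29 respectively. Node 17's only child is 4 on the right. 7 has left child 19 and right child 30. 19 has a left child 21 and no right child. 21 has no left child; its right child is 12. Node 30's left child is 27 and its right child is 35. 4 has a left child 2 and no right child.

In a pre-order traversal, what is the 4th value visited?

4

Pre-order visits the node, then its left subtree, then its right subtree.
Visit 10.
At 10: go left to 39.
  Visit 39.
  At 39: go left to 17.
    Visit 17.
    At 17: no left child.
    At 17: go right to 4.
      Visit 4.
      At 4: go left to 2.
        2 is a leaf — visit 2.
      At 4: no right child.
  At 39: go right to 29.
    29 is a leaf — visit 29.
At 10: go right to 7.
  Visit 7.
  At 7: go left to 19.
    Visit 19.
    At 19: go left to 21.
      Visit 21.
      At 21: no left child.
      At 21: go right to 12.
        12 is a leaf — visit 12.
    At 19: no right child.
  At 7: go right to 30.
    Visit 30.
    At 30: go left to 27.
      27 is a leaf — visit 27.
    At 30: go right to 35.
      35 is a leaf — visit 35.
Full pre-order sequence: 10, 39, 17, 4, 2, 29, 7, 19, 21, 12, 30, 27, 35.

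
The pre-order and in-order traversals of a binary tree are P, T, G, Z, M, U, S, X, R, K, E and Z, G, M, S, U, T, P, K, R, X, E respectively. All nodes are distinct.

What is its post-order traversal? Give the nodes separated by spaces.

Z S U M G T K R E X P

The first element of pre-order is the root; it splits in-order into left and right subtrees.
Root P: left subtree has 6 nodes {Z, G, M, S, U, T}, right has 4 {K, R, X, E}.
  Root T: left subtree has 5 nodes {Z, G, M, S, U}, right has 0 { }.
    Root G: left subtree has 1 node {Z}, right has 3 {M, S, U}.
      Root M: left subtree has 0 nodes { }, right has 2 {S, U}.
        Root U: left subtree has 1 node {S}, right has 0 { }.
  Root X: left subtree has 2 nodes {K, R}, right has 1 {E}.
    Root R: left subtree has 1 node {K}, right has 0 { }.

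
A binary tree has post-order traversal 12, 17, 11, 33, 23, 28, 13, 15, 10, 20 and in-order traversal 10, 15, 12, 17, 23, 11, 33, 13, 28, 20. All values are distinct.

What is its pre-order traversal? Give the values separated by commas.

20, 10, 15, 13, 23, 17, 12, 33, 11, 28

The last element of post-order is the root; it splits in-order into left and right subtrees.
Root 20: left subtree has 9 nodes {10, 15, 12, 17, 23, 11, 33, 13, 28}, right has 0 { }.
  Root 10: left subtree has 0 nodes { }, right has 8 {15, 12, 17, 23, 11, 33, 13, 28}.
    Root 15: left subtree has 0 nodes { }, right has 7 {12, 17, 23, 11, 33, 13, 28}.
      Root 13: left subtree has 5 nodes {12, 17, 23, 11, 33}, right has 1 {28}.
        Root 23: left subtree has 2 nodes {12, 17}, right has 2 {11, 33}.
          Root 17: left subtree has 1 node {12}, right has 0 { }.
          Root 33: left subtree has 1 node {11}, right has 0 { }.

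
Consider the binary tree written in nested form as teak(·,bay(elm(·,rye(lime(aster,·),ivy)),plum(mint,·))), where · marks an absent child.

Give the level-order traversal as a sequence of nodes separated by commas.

teak, bay, elm, plum, rye, mint, lime, ivy, aster

Level-order visits nodes level by level from the root, left to right within each level.
Level 0: teak
Level 1: bay
Level 2: elm, plum
Level 3: rye, mint
Level 4: lime, ivy
Level 5: aster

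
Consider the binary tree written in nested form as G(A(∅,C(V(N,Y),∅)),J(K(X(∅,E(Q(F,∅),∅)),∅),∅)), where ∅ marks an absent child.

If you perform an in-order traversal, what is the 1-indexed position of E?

In-order visits the left subtree, then the node, then the right subtree.
At G: go left to A.
  At A: no left child.
  Visit A.
  At A: go right to C.
    At C: go left to V.
      At V: go left to N.
        N is a leaf — visit N.
      Visit V.
      At V: go right to Y.
        Y is a leaf — visit Y.
    Visit C.
    At C: no right child.
Visit G.
At G: go right to J.
  At J: go left to K.
    At K: go left to X.
      At X: no left child.
      Visit X.
      At X: go right to E.
        At E: go left to Q.
          At Q: go left to F.
            F is a leaf — visit F.
          Visit Q.
          At Q: no right child.
        Visit E.
        At E: no right child.
    Visit K.
    At K: no right child.
  Visit J.
  At J: no right child.
Full in-order sequence: A, N, V, Y, C, G, X, F, Q, E, K, J.

10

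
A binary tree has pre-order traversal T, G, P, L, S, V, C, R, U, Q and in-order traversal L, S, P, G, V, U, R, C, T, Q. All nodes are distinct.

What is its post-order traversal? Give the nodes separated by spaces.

S L P U R C V G Q T

The first element of pre-order is the root; it splits in-order into left and right subtrees.
Root T: left subtree has 8 nodes {L, S, P, G, V, U, R, C}, right has 1 {Q}.
  Root G: left subtree has 3 nodes {L, S, P}, right has 4 {V, U, R, C}.
    Root P: left subtree has 2 nodes {L, S}, right has 0 { }.
      Root L: left subtree has 0 nodes { }, right has 1 {S}.
    Root V: left subtree has 0 nodes { }, right has 3 {U, R, C}.
      Root C: left subtree has 2 nodes {U, R}, right has 0 { }.
        Root R: left subtree has 1 node {U}, right has 0 { }.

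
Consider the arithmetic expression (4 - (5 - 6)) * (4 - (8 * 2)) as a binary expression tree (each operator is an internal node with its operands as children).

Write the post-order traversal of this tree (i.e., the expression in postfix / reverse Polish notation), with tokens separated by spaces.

Post-order on an expression tree gives postfix notation: for each operator, emit left operand, right operand, then the operator.

4 5 6 - - 4 8 2 * - *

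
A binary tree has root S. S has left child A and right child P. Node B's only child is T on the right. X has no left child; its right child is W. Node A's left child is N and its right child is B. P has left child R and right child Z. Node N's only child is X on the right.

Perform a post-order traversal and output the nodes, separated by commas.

W, X, N, T, B, A, R, Z, P, S

Post-order visits the left subtree, then the right subtree, then the node.
At S: go left to A.
  At A: go left to N.
    At N: no left child.
    At N: go right to X.
      At X: no left child.
      At X: go right to W.
        W is a leaf — visit W.
      Visit X.
    Visit N.
  At A: go right to B.
    At B: no left child.
    At B: go right to T.
      T is a leaf — visit T.
    Visit B.
  Visit A.
At S: go right to P.
  At P: go left to R.
    R is a leaf — visit R.
  At P: go right to Z.
    Z is a leaf — visit Z.
  Visit P.
Visit S.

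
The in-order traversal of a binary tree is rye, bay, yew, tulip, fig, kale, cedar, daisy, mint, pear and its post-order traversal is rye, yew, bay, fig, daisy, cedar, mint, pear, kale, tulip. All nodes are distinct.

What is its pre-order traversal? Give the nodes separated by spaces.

The last element of post-order is the root; it splits in-order into left and right subtrees.
Root tulip: left subtree has 3 nodes {rye, bay, yew}, right has 6 {fig, kale, cedar, daisy, mint, pear}.
  Root bay: left subtree has 1 node {rye}, right has 1 {yew}.
  Root kale: left subtree has 1 node {fig}, right has 4 {cedar, daisy, mint, pear}.
    Root pear: left subtree has 3 nodes {cedar, daisy, mint}, right has 0 { }.
      Root mint: left subtree has 2 nodes {cedar, daisy}, right has 0 { }.
        Root cedar: left subtree has 0 nodes { }, right has 1 {daisy}.

tulip bay rye yew kale fig pear mint cedar daisy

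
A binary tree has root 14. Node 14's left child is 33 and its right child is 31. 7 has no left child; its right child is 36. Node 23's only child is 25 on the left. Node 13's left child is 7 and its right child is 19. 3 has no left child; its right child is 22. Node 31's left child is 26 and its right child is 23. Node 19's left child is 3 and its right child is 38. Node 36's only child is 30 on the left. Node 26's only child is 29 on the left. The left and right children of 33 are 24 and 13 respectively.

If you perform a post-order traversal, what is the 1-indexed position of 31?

15

Post-order visits the left subtree, then the right subtree, then the node.
At 14: go left to 33.
  At 33: go left to 24.
    24 is a leaf — visit 24.
  At 33: go right to 13.
    At 13: go left to 7.
      At 7: no left child.
      At 7: go right to 36.
        At 36: go left to 30.
          30 is a leaf — visit 30.
        At 36: no right child.
        Visit 36.
      Visit 7.
    At 13: go right to 19.
      At 19: go left to 3.
        At 3: no left child.
        At 3: go right to 22.
          22 is a leaf — visit 22.
        Visit 3.
      At 19: go right to 38.
        38 is a leaf — visit 38.
      Visit 19.
    Visit 13.
  Visit 33.
At 14: go right to 31.
  At 31: go left to 26.
    At 26: go left to 29.
      29 is a leaf — visit 29.
    At 26: no right child.
    Visit 26.
  At 31: go right to 23.
    At 23: go left to 25.
      25 is a leaf — visit 25.
    At 23: no right child.
    Visit 23.
  Visit 31.
Visit 14.
Full post-order sequence: 24, 30, 36, 7, 22, 3, 38, 19, 13, 33, 29, 26, 25, 23, 31, 14.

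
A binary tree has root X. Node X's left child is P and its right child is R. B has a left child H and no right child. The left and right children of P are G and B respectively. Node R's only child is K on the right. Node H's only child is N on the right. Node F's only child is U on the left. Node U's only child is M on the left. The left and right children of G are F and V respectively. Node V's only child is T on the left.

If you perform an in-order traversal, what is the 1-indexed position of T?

5

In-order visits the left subtree, then the node, then the right subtree.
At X: go left to P.
  At P: go left to G.
    At G: go left to F.
      At F: go left to U.
        At U: go left to M.
          M is a leaf — visit M.
        Visit U.
        At U: no right child.
      Visit F.
      At F: no right child.
    Visit G.
    At G: go right to V.
      At V: go left to T.
        T is a leaf — visit T.
      Visit V.
      At V: no right child.
  Visit P.
  At P: go right to B.
    At B: go left to H.
      At H: no left child.
      Visit H.
      At H: go right to N.
        N is a leaf — visit N.
    Visit B.
    At B: no right child.
Visit X.
At X: go right to R.
  At R: no left child.
  Visit R.
  At R: go right to K.
    K is a leaf — visit K.
Full in-order sequence: M, U, F, G, T, V, P, H, N, B, X, R, K.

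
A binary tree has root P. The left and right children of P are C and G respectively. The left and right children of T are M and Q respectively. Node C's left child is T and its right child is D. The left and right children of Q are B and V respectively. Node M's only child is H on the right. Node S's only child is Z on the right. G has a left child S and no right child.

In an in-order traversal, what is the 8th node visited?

In-order visits the left subtree, then the node, then the right subtree.
At P: go left to C.
  At C: go left to T.
    At T: go left to M.
      At M: no left child.
      Visit M.
      At M: go right to H.
        H is a leaf — visit H.
    Visit T.
    At T: go right to Q.
      At Q: go left to B.
        B is a leaf — visit B.
      Visit Q.
      At Q: go right to V.
        V is a leaf — visit V.
  Visit C.
  At C: go right to D.
    D is a leaf — visit D.
Visit P.
At P: go right to G.
  At G: go left to S.
    At S: no left child.
    Visit S.
    At S: go right to Z.
      Z is a leaf — visit Z.
  Visit G.
  At G: no right child.
Full in-order sequence: M, H, T, B, Q, V, C, D, P, S, Z, G.

D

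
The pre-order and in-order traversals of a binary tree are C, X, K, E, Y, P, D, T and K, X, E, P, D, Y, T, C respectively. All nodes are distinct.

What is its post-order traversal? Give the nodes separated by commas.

The first element of pre-order is the root; it splits in-order into left and right subtrees.
Root C: left subtree has 7 nodes {K, X, E, P, D, Y, T}, right has 0 { }.
  Root X: left subtree has 1 node {K}, right has 5 {E, P, D, Y, T}.
    Root E: left subtree has 0 nodes { }, right has 4 {P, D, Y, T}.
      Root Y: left subtree has 2 nodes {P, D}, right has 1 {T}.
        Root P: left subtree has 0 nodes { }, right has 1 {D}.

K, D, P, T, Y, E, X, C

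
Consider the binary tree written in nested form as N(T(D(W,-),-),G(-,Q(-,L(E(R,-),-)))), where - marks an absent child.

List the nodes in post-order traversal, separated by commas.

Post-order visits the left subtree, then the right subtree, then the node.
At N: go left to T.
  At T: go left to D.
    At D: go left to W.
      W is a leaf — visit W.
    At D: no right child.
    Visit D.
  At T: no right child.
  Visit T.
At N: go right to G.
  At G: no left child.
  At G: go right to Q.
    At Q: no left child.
    At Q: go right to L.
      At L: go left to E.
        At E: go left to R.
          R is a leaf — visit R.
        At E: no right child.
        Visit E.
      At L: no right child.
      Visit L.
    Visit Q.
  Visit G.
Visit N.

W, D, T, R, E, L, Q, G, N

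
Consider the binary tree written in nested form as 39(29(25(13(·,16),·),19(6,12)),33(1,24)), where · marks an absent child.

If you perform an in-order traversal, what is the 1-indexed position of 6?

5

In-order visits the left subtree, then the node, then the right subtree.
At 39: go left to 29.
  At 29: go left to 25.
    At 25: go left to 13.
      At 13: no left child.
      Visit 13.
      At 13: go right to 16.
        16 is a leaf — visit 16.
    Visit 25.
    At 25: no right child.
  Visit 29.
  At 29: go right to 19.
    At 19: go left to 6.
      6 is a leaf — visit 6.
    Visit 19.
    At 19: go right to 12.
      12 is a leaf — visit 12.
Visit 39.
At 39: go right to 33.
  At 33: go left to 1.
    1 is a leaf — visit 1.
  Visit 33.
  At 33: go right to 24.
    24 is a leaf — visit 24.
Full in-order sequence: 13, 16, 25, 29, 6, 19, 12, 39, 1, 33, 24.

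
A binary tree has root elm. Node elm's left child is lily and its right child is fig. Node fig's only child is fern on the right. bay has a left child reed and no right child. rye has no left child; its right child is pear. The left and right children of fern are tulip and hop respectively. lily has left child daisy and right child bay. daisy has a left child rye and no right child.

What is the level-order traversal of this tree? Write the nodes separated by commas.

Level-order visits nodes level by level from the root, left to right within each level.
Level 0: elm
Level 1: lily, fig
Level 2: daisy, bay, fern
Level 3: rye, reed, tulip, hop
Level 4: pear

elm, lily, fig, daisy, bay, fern, rye, reed, tulip, hop, pear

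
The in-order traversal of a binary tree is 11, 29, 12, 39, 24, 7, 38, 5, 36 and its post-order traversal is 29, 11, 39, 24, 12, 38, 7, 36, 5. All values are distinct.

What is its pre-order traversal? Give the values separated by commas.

5, 7, 12, 11, 29, 24, 39, 38, 36

The last element of post-order is the root; it splits in-order into left and right subtrees.
Root 5: left subtree has 7 nodes {11, 29, 12, 39, 24, 7, 38}, right has 1 {36}.
  Root 7: left subtree has 5 nodes {11, 29, 12, 39, 24}, right has 1 {38}.
    Root 12: left subtree has 2 nodes {11, 29}, right has 2 {39, 24}.
      Root 11: left subtree has 0 nodes { }, right has 1 {29}.
      Root 24: left subtree has 1 node {39}, right has 0 { }.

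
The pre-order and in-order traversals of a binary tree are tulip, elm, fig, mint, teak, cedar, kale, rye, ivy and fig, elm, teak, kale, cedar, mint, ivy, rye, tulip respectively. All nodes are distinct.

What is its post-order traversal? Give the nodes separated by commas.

The first element of pre-order is the root; it splits in-order into left and right subtrees.
Root tulip: left subtree has 8 nodes {fig, elm, teak, kale, cedar, mint, ivy, rye}, right has 0 { }.
  Root elm: left subtree has 1 node {fig}, right has 6 {teak, kale, cedar, mint, ivy, rye}.
    Root mint: left subtree has 3 nodes {teak, kale, cedar}, right has 2 {ivy, rye}.
      Root teak: left subtree has 0 nodes { }, right has 2 {kale, cedar}.
        Root cedar: left subtree has 1 node {kale}, right has 0 { }.
      Root rye: left subtree has 1 node {ivy}, right has 0 { }.

fig, kale, cedar, teak, ivy, rye, mint, elm, tulip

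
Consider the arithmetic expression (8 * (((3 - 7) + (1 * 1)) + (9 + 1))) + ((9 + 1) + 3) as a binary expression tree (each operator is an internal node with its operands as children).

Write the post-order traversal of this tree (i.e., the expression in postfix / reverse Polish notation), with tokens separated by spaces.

8 3 7 - 1 1 * + 9 1 + + * 9 1 + 3 + +

Post-order on an expression tree gives postfix notation: for each operator, emit left operand, right operand, then the operator.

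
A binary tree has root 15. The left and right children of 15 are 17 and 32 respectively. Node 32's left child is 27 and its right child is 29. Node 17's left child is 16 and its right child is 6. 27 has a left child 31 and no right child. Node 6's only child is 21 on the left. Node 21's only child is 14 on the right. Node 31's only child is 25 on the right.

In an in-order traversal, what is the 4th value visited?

14

In-order visits the left subtree, then the node, then the right subtree.
At 15: go left to 17.
  At 17: go left to 16.
    16 is a leaf — visit 16.
  Visit 17.
  At 17: go right to 6.
    At 6: go left to 21.
      At 21: no left child.
      Visit 21.
      At 21: go right to 14.
        14 is a leaf — visit 14.
    Visit 6.
    At 6: no right child.
Visit 15.
At 15: go right to 32.
  At 32: go left to 27.
    At 27: go left to 31.
      At 31: no left child.
      Visit 31.
      At 31: go right to 25.
        25 is a leaf — visit 25.
    Visit 27.
    At 27: no right child.
  Visit 32.
  At 32: go right to 29.
    29 is a leaf — visit 29.
Full in-order sequence: 16, 17, 21, 14, 6, 15, 31, 25, 27, 32, 29.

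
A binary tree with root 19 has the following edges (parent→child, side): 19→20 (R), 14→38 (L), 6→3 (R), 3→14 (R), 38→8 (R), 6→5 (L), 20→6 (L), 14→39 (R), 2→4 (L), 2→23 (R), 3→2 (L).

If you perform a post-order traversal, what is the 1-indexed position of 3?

Post-order visits the left subtree, then the right subtree, then the node.
At 19: no left child.
At 19: go right to 20.
  At 20: go left to 6.
    At 6: go left to 5.
      5 is a leaf — visit 5.
    At 6: go right to 3.
      At 3: go left to 2.
        At 2: go left to 4.
          4 is a leaf — visit 4.
        At 2: go right to 23.
          23 is a leaf — visit 23.
        Visit 2.
      At 3: go right to 14.
        At 14: go left to 38.
          At 38: no left child.
          At 38: go right to 8.
            8 is a leaf — visit 8.
          Visit 38.
        At 14: go right to 39.
          39 is a leaf — visit 39.
        Visit 14.
      Visit 3.
    Visit 6.
  At 20: no right child.
  Visit 20.
Visit 19.
Full post-order sequence: 5, 4, 23, 2, 8, 38, 39, 14, 3, 6, 20, 19.

9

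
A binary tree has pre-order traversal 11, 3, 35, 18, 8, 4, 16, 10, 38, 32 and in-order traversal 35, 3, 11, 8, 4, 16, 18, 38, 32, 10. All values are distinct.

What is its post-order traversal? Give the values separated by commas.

35, 3, 16, 4, 8, 32, 38, 10, 18, 11

The first element of pre-order is the root; it splits in-order into left and right subtrees.
Root 11: left subtree has 2 nodes {35, 3}, right has 7 {8, 4, 16, 18, 38, 32, 10}.
  Root 3: left subtree has 1 node {35}, right has 0 { }.
  Root 18: left subtree has 3 nodes {8, 4, 16}, right has 3 {38, 32, 10}.
    Root 8: left subtree has 0 nodes { }, right has 2 {4, 16}.
      Root 4: left subtree has 0 nodes { }, right has 1 {16}.
    Root 10: left subtree has 2 nodes {38, 32}, right has 0 { }.
      Root 38: left subtree has 0 nodes { }, right has 1 {32}.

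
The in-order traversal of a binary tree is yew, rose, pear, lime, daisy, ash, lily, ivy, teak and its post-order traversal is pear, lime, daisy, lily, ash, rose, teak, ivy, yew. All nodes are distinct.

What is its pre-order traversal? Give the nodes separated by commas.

yew, ivy, rose, ash, daisy, lime, pear, lily, teak

The last element of post-order is the root; it splits in-order into left and right subtrees.
Root yew: left subtree has 0 nodes { }, right has 8 {rose, pear, lime, daisy, ash, lily, ivy, teak}.
  Root ivy: left subtree has 6 nodes {rose, pear, lime, daisy, ash, lily}, right has 1 {teak}.
    Root rose: left subtree has 0 nodes { }, right has 5 {pear, lime, daisy, ash, lily}.
      Root ash: left subtree has 3 nodes {pear, lime, daisy}, right has 1 {lily}.
        Root daisy: left subtree has 2 nodes {pear, lime}, right has 0 { }.
          Root lime: left subtree has 1 node {pear}, right has 0 { }.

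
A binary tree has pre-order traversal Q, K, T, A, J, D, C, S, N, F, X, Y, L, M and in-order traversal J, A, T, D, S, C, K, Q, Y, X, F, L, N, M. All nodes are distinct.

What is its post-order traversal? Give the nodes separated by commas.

The first element of pre-order is the root; it splits in-order into left and right subtrees.
Root Q: left subtree has 7 nodes {J, A, T, D, S, C, K}, right has 6 {Y, X, F, L, N, M}.
  Root K: left subtree has 6 nodes {J, A, T, D, S, C}, right has 0 { }.
    Root T: left subtree has 2 nodes {J, A}, right has 3 {D, S, C}.
      Root A: left subtree has 1 node {J}, right has 0 { }.
      Root D: left subtree has 0 nodes { }, right has 2 {S, C}.
        Root C: left subtree has 1 node {S}, right has 0 { }.
  Root N: left subtree has 4 nodes {Y, X, F, L}, right has 1 {M}.
    Root F: left subtree has 2 nodes {Y, X}, right has 1 {L}.
      Root X: left subtree has 1 node {Y}, right has 0 { }.

J, A, S, C, D, T, K, Y, X, L, F, M, N, Q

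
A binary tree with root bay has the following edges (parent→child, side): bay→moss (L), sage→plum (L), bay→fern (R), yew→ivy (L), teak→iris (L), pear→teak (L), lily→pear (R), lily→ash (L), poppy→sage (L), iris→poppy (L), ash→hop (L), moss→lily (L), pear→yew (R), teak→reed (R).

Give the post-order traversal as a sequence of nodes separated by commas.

hop, ash, plum, sage, poppy, iris, reed, teak, ivy, yew, pear, lily, moss, fern, bay

Post-order visits the left subtree, then the right subtree, then the node.
At bay: go left to moss.
  At moss: go left to lily.
    At lily: go left to ash.
      At ash: go left to hop.
        hop is a leaf — visit hop.
      At ash: no right child.
      Visit ash.
    At lily: go right to pear.
      At pear: go left to teak.
        At teak: go left to iris.
          At iris: go left to poppy.
            At poppy: go left to sage.
              At sage: go left to plum.
                plum is a leaf — visit plum.
              At sage: no right child.
              Visit sage.
            At poppy: no right child.
            Visit poppy.
          At iris: no right child.
          Visit iris.
        At teak: go right to reed.
          reed is a leaf — visit reed.
        Visit teak.
      At pear: go right to yew.
        At yew: go left to ivy.
          ivy is a leaf — visit ivy.
        At yew: no right child.
        Visit yew.
      Visit pear.
    Visit lily.
  At moss: no right child.
  Visit moss.
At bay: go right to fern.
  fern is a leaf — visit fern.
Visit bay.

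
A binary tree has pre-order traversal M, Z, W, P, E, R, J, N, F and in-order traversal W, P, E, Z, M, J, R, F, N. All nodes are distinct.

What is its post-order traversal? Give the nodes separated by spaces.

The first element of pre-order is the root; it splits in-order into left and right subtrees.
Root M: left subtree has 4 nodes {W, P, E, Z}, right has 4 {J, R, F, N}.
  Root Z: left subtree has 3 nodes {W, P, E}, right has 0 { }.
    Root W: left subtree has 0 nodes { }, right has 2 {P, E}.
      Root P: left subtree has 0 nodes { }, right has 1 {E}.
  Root R: left subtree has 1 node {J}, right has 2 {F, N}.
    Root N: left subtree has 1 node {F}, right has 0 { }.

E P W Z J F N R M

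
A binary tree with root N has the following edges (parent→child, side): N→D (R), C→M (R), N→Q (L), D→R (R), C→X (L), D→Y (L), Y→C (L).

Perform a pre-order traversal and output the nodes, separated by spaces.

N Q D Y C X M R

Pre-order visits the node, then its left subtree, then its right subtree.
Visit N.
At N: go left to Q.
  Q is a leaf — visit Q.
At N: go right to D.
  Visit D.
  At D: go left to Y.
    Visit Y.
    At Y: go left to C.
      Visit C.
      At C: go left to X.
        X is a leaf — visit X.
      At C: go right to M.
        M is a leaf — visit M.
    At Y: no right child.
  At D: go right to R.
    R is a leaf — visit R.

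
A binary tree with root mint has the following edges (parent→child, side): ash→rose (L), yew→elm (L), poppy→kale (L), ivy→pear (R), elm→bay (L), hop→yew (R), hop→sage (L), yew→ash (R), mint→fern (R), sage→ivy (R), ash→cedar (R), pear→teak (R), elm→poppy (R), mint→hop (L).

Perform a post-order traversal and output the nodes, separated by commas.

Post-order visits the left subtree, then the right subtree, then the node.
At mint: go left to hop.
  At hop: go left to sage.
    At sage: no left child.
    At sage: go right to ivy.
      At ivy: no left child.
      At ivy: go right to pear.
        At pear: no left child.
        At pear: go right to teak.
          teak is a leaf — visit teak.
        Visit pear.
      Visit ivy.
    Visit sage.
  At hop: go right to yew.
    At yew: go left to elm.
      At elm: go left to bay.
        bay is a leaf — visit bay.
      At elm: go right to poppy.
        At poppy: go left to kale.
          kale is a leaf — visit kale.
        At poppy: no right child.
        Visit poppy.
      Visit elm.
    At yew: go right to ash.
      At ash: go left to rose.
        rose is a leaf — visit rose.
      At ash: go right to cedar.
        cedar is a leaf — visit cedar.
      Visit ash.
    Visit yew.
  Visit hop.
At mint: go right to fern.
  fern is a leaf — visit fern.
Visit mint.

teak, pear, ivy, sage, bay, kale, poppy, elm, rose, cedar, ash, yew, hop, fern, mint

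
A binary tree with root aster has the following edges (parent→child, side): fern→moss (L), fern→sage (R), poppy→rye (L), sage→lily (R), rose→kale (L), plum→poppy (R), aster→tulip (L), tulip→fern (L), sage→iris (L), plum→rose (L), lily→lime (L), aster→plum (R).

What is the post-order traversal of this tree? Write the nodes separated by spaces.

moss iris lime lily sage fern tulip kale rose rye poppy plum aster

Post-order visits the left subtree, then the right subtree, then the node.
At aster: go left to tulip.
  At tulip: go left to fern.
    At fern: go left to moss.
      moss is a leaf — visit moss.
    At fern: go right to sage.
      At sage: go left to iris.
        iris is a leaf — visit iris.
      At sage: go right to lily.
        At lily: go left to lime.
          lime is a leaf — visit lime.
        At lily: no right child.
        Visit lily.
      Visit sage.
    Visit fern.
  At tulip: no right child.
  Visit tulip.
At aster: go right to plum.
  At plum: go left to rose.
    At rose: go left to kale.
      kale is a leaf — visit kale.
    At rose: no right child.
    Visit rose.
  At plum: go right to poppy.
    At poppy: go left to rye.
      rye is a leaf — visit rye.
    At poppy: no right child.
    Visit poppy.
  Visit plum.
Visit aster.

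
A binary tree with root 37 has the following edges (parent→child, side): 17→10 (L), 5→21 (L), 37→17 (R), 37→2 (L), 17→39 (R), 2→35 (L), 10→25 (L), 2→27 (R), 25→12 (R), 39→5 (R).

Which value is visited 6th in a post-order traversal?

Post-order visits the left subtree, then the right subtree, then the node.
At 37: go left to 2.
  At 2: go left to 35.
    35 is a leaf — visit 35.
  At 2: go right to 27.
    27 is a leaf — visit 27.
  Visit 2.
At 37: go right to 17.
  At 17: go left to 10.
    At 10: go left to 25.
      At 25: no left child.
      At 25: go right to 12.
        12 is a leaf — visit 12.
      Visit 25.
    At 10: no right child.
    Visit 10.
  At 17: go right to 39.
    At 39: no left child.
    At 39: go right to 5.
      At 5: go left to 21.
        21 is a leaf — visit 21.
      At 5: no right child.
      Visit 5.
    Visit 39.
  Visit 17.
Visit 37.
Full post-order sequence: 35, 27, 2, 12, 25, 10, 21, 5, 39, 17, 37.

10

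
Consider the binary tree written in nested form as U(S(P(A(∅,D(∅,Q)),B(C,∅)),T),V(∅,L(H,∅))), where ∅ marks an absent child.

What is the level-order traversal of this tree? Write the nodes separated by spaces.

Level-order visits nodes level by level from the root, left to right within each level.
Level 0: U
Level 1: S, V
Level 2: P, T, L
Level 3: A, B, H
Level 4: D, C
Level 5: Q

U S V P T L A B H D C Q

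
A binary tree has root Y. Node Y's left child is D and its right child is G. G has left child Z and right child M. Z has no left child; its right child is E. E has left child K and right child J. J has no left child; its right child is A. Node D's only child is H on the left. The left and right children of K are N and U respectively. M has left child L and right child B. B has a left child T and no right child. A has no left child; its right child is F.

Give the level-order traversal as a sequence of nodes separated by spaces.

Level-order visits nodes level by level from the root, left to right within each level.
Level 0: Y
Level 1: D, G
Level 2: H, Z, M
Level 3: E, L, B
Level 4: K, J, T
Level 5: N, U, A
Level 6: F

Y D G H Z M E L B K J T N U A F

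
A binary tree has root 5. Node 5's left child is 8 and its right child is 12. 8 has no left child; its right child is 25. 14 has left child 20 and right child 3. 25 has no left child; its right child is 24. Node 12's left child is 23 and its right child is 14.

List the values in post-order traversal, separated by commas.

Post-order visits the left subtree, then the right subtree, then the node.
At 5: go left to 8.
  At 8: no left child.
  At 8: go right to 25.
    At 25: no left child.
    At 25: go right to 24.
      24 is a leaf — visit 24.
    Visit 25.
  Visit 8.
At 5: go right to 12.
  At 12: go left to 23.
    23 is a leaf — visit 23.
  At 12: go right to 14.
    At 14: go left to 20.
      20 is a leaf — visit 20.
    At 14: go right to 3.
      3 is a leaf — visit 3.
    Visit 14.
  Visit 12.
Visit 5.

24, 25, 8, 23, 20, 3, 14, 12, 5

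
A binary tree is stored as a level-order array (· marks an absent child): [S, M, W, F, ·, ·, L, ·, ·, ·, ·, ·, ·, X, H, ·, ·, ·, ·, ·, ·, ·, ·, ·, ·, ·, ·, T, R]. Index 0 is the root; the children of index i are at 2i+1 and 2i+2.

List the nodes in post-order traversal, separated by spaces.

F M T R X H L W S

Post-order visits the left subtree, then the right subtree, then the node.
At S: go left to M.
  At M: go left to F.
    F is a leaf — visit F.
  At M: no right child.
  Visit M.
At S: go right to W.
  At W: no left child.
  At W: go right to L.
    At L: go left to X.
      At X: go left to T.
        T is a leaf — visit T.
      At X: go right to R.
        R is a leaf — visit R.
      Visit X.
    At L: go right to H.
      H is a leaf — visit H.
    Visit L.
  Visit W.
Visit S.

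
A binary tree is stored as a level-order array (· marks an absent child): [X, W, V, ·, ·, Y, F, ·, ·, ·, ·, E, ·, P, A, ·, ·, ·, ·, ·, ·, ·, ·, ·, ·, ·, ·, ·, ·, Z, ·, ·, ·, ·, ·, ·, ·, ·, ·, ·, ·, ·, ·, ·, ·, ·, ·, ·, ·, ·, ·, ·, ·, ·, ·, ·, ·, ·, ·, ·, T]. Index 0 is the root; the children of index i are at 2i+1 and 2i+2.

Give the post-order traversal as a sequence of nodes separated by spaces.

Post-order visits the left subtree, then the right subtree, then the node.
At X: go left to W.
  W is a leaf — visit W.
At X: go right to V.
  At V: go left to Y.
    At Y: go left to E.
      E is a leaf — visit E.
    At Y: no right child.
    Visit Y.
  At V: go right to F.
    At F: go left to P.
      P is a leaf — visit P.
    At F: go right to A.
      At A: go left to Z.
        At Z: no left child.
        At Z: go right to T.
          T is a leaf — visit T.
        Visit Z.
      At A: no right child.
      Visit A.
    Visit F.
  Visit V.
Visit X.

W E Y P T Z A F V X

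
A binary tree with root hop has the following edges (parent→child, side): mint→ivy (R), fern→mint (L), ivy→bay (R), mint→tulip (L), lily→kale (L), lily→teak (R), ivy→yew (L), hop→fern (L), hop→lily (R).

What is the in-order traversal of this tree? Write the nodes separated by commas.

In-order visits the left subtree, then the node, then the right subtree.
At hop: go left to fern.
  At fern: go left to mint.
    At mint: go left to tulip.
      tulip is a leaf — visit tulip.
    Visit mint.
    At mint: go right to ivy.
      At ivy: go left to yew.
        yew is a leaf — visit yew.
      Visit ivy.
      At ivy: go right to bay.
        bay is a leaf — visit bay.
  Visit fern.
  At fern: no right child.
Visit hop.
At hop: go right to lily.
  At lily: go left to kale.
    kale is a leaf — visit kale.
  Visit lily.
  At lily: go right to teak.
    teak is a leaf — visit teak.

tulip, mint, yew, ivy, bay, fern, hop, kale, lily, teak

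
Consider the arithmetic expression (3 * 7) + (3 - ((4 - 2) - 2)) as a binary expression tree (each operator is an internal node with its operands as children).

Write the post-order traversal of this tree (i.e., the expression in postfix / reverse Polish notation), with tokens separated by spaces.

3 7 * 3 4 2 - 2 - - +

Post-order on an expression tree gives postfix notation: for each operator, emit left operand, right operand, then the operator.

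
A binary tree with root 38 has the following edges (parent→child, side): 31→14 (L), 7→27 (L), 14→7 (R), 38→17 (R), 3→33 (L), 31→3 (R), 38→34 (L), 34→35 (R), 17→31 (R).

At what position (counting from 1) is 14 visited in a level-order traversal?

6

Level-order visits nodes level by level from the root, left to right within each level.
Level 0: 38
Level 1: 34, 17
Level 2: 35, 31
Level 3: 14, 3
Level 4: 7, 33
Level 5: 27
Full level-order sequence: 38, 34, 17, 35, 31, 14, 3, 7, 33, 27.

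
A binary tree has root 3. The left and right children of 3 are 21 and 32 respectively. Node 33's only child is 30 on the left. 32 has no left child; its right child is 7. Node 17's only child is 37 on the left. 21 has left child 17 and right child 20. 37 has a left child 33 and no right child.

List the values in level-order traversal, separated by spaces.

Level-order visits nodes level by level from the root, left to right within each level.
Level 0: 3
Level 1: 21, 32
Level 2: 17, 20, 7
Level 3: 37
Level 4: 33
Level 5: 30

3 21 32 17 20 7 37 33 30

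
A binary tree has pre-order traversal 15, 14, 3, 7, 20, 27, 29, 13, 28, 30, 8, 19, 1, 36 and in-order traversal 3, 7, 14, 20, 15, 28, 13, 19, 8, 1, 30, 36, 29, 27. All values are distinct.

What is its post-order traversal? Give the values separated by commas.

The first element of pre-order is the root; it splits in-order into left and right subtrees.
Root 15: left subtree has 4 nodes {3, 7, 14, 20}, right has 9 {28, 13, 19, 8, 1, 30, 36, 29, 27}.
  Root 14: left subtree has 2 nodes {3, 7}, right has 1 {20}.
    Root 3: left subtree has 0 nodes { }, right has 1 {7}.
  Root 27: left subtree has 8 nodes {28, 13, 19, 8, 1, 30, 36, 29}, right has 0 { }.
    Root 29: left subtree has 7 nodes {28, 13, 19, 8, 1, 30, 36}, right has 0 { }.
      Root 13: left subtree has 1 node {28}, right has 5 {19, 8, 1, 30, 36}.
        Root 30: left subtree has 3 nodes {19, 8, 1}, right has 1 {36}.
          Root 8: left subtree has 1 node {19}, right has 1 {1}.

7, 3, 20, 14, 28, 19, 1, 8, 36, 30, 13, 29, 27, 15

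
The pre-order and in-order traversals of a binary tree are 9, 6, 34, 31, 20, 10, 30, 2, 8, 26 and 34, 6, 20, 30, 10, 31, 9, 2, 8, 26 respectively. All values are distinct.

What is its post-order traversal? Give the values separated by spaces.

The first element of pre-order is the root; it splits in-order into left and right subtrees.
Root 9: left subtree has 6 nodes {34, 6, 20, 30, 10, 31}, right has 3 {2, 8, 26}.
  Root 6: left subtree has 1 node {34}, right has 4 {20, 30, 10, 31}.
    Root 31: left subtree has 3 nodes {20, 30, 10}, right has 0 { }.
      Root 20: left subtree has 0 nodes { }, right has 2 {30, 10}.
        Root 10: left subtree has 1 node {30}, right has 0 { }.
  Root 2: left subtree has 0 nodes { }, right has 2 {8, 26}.
    Root 8: left subtree has 0 nodes { }, right has 1 {26}.

34 30 10 20 31 6 26 8 2 9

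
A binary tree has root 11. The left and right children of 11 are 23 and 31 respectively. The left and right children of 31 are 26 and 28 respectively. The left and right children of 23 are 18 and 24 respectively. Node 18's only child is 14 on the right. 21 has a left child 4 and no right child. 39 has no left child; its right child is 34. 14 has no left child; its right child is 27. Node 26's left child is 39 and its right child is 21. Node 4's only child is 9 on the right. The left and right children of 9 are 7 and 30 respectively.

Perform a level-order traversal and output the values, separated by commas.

11, 23, 31, 18, 24, 26, 28, 14, 39, 21, 27, 34, 4, 9, 7, 30

Level-order visits nodes level by level from the root, left to right within each level.
Level 0: 11
Level 1: 23, 31
Level 2: 18, 24, 26, 28
Level 3: 14, 39, 21
Level 4: 27, 34, 4
Level 5: 9
Level 6: 7, 30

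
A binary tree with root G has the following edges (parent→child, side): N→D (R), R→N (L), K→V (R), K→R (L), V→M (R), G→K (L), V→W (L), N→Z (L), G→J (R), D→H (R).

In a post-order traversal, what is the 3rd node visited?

D

Post-order visits the left subtree, then the right subtree, then the node.
At G: go left to K.
  At K: go left to R.
    At R: go left to N.
      At N: go left to Z.
        Z is a leaf — visit Z.
      At N: go right to D.
        At D: no left child.
        At D: go right to H.
          H is a leaf — visit H.
        Visit D.
      Visit N.
    At R: no right child.
    Visit R.
  At K: go right to V.
    At V: go left to W.
      W is a leaf — visit W.
    At V: go right to M.
      M is a leaf — visit M.
    Visit V.
  Visit K.
At G: go right to J.
  J is a leaf — visit J.
Visit G.
Full post-order sequence: Z, H, D, N, R, W, M, V, K, J, G.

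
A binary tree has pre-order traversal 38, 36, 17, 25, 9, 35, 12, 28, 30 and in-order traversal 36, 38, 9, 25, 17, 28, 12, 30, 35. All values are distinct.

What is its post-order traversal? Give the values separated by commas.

36, 9, 25, 28, 30, 12, 35, 17, 38

The first element of pre-order is the root; it splits in-order into left and right subtrees.
Root 38: left subtree has 1 node {36}, right has 7 {9, 25, 17, 28, 12, 30, 35}.
  Root 17: left subtree has 2 nodes {9, 25}, right has 4 {28, 12, 30, 35}.
    Root 25: left subtree has 1 node {9}, right has 0 { }.
    Root 35: left subtree has 3 nodes {28, 12, 30}, right has 0 { }.
      Root 12: left subtree has 1 node {28}, right has 1 {30}.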